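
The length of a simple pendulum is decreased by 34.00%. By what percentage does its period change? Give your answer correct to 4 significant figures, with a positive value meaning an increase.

T ∝ √L, so T'/T = √(0.66000) = 0.81240.
Percentage change in T = (0.81240 − 1) × 100% = -18.76%.

-18.76%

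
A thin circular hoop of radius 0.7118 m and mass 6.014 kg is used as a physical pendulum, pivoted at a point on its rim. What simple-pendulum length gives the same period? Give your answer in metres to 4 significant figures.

1.424 m

The equivalent simple-pendulum length is L_eq = I/(md), where I is about the pivot and d = 0.71180 m.
I_cm = mR² = 3.0470 kg·m², so I = I_cm + md² = 3.0470 + 3.0470 = 6.0941 kg·m².
L_eq = 6.0941/(6.014 × 0.71180) = 1.424 m.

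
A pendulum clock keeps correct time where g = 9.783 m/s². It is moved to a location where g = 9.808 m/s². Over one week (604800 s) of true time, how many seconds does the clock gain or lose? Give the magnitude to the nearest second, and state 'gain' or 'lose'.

The clock's period scales as T ∝ 1/√g, so T'/T = √(9.783/9.808) = 0.998725.
In 604800 s of true time the clock registers 604800/0.998725 = 605572.3 s, so it gains 772 s.

gain 772 s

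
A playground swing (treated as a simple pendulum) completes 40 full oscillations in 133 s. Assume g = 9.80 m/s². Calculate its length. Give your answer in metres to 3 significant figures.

2.74 m

T = 133/40 = 3.325 s.
From T = 2π√(L/g), L = gT²/(4π²) = 9.80 × 3.325²/(4π²) = 2.74 m.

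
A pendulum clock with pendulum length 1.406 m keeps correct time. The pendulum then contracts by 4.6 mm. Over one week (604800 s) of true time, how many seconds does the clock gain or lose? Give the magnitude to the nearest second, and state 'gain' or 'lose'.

T ∝ √L, so T'/T = √(1.40140/1.406) = 0.998363.
In 604800 s of true time the clock registers 604800/0.998363 = 605791.8 s, so it gains 992 s.

gain 992 s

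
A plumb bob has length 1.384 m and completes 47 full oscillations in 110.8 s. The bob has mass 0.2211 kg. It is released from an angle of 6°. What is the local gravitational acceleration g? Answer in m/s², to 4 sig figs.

9.831 m/s²

T = 110.8/47 = 2.3574 s.
From T = 2π√(L/g), g = 4π²L/T² = 4π² × 1.384/2.3574² = 9.831 m/s².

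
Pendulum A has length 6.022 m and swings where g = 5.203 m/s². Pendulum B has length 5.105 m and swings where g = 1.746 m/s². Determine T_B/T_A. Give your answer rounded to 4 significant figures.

T = 2π√(L/g), so T_B/T_A = √((L_B/g_B)/(L_A/g_A)) = √((5.105/1.746)/(6.022/5.203)) = 1.589.

1.589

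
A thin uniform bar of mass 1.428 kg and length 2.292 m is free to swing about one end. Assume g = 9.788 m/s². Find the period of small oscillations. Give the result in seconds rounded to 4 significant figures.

2.483 s

For a physical pendulum T = 2π√(I/(mgd)), with d = 1.1460 m from pivot to centre of mass.
I_cm = mL²/12 = 1.428 × 2.292²/12 = 0.62514 kg·m²; I = I_cm + md² = 0.62514 + 1.428 × 1.1460² = 2.5006 kg·m².
T = 2π√(2.5006/(1.428 × 9.788 × 1.1460)) = 2.483 s.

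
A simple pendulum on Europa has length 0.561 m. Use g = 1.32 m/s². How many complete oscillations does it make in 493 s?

T = 2π√(L/g) = 2π√(0.561/1.32) = 4.096 s.
Number of complete oscillations = ⌊493/4.096⌋ = ⌊120.4⌋ = 120.

120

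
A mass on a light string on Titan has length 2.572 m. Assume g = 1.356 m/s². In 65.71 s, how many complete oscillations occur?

T = 2π√(L/g) = 2π√(2.572/1.356) = 8.6534 s.
Number of complete oscillations = ⌊65.71/8.6534⌋ = ⌊7.5936⌋ = 7.

7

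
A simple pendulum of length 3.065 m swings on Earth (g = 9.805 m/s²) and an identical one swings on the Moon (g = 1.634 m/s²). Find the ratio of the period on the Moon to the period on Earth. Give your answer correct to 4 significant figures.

2.450

T ∝ 1/√g, so T₂/T₁ = √(g₁/g₂) = √(9.805/1.634) = 2.450.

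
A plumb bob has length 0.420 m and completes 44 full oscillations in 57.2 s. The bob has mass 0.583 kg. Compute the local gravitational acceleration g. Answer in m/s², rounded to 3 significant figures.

T = 57.2/44 = 1.300 s.
From T = 2π√(L/g), g = 4π²L/T² = 4π² × 0.420/1.300² = 9.81 m/s².

9.81 m/s²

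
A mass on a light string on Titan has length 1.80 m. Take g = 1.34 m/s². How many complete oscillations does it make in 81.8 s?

11

T = 2π√(L/g) = 2π√(1.80/1.34) = 7.282 s.
Number of complete oscillations = ⌊81.8/7.282⌋ = ⌊11.23⌋ = 11.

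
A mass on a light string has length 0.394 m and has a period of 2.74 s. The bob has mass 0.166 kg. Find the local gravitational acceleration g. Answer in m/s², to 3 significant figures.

From T = 2π√(L/g), g = 4π²L/T² = 4π² × 0.394/2.740² = 2.07 m/s².

2.07 m/s²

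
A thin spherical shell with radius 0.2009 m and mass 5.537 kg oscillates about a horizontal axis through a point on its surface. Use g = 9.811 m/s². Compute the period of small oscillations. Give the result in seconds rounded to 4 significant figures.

I_cm = (2/3)mr² = 0.14899 kg·m². The pivot is at distance d = 0.2009 m from the centre of mass.
By the parallel-axis theorem, I = I_cm + md² = 0.14899 + 0.22348 = 0.37246 kg·m².
T = 2π√(I/(mgd)) = 2π√(0.37246/(5.537 × 9.811 × 0.2009)) = 1.161 s.

1.161 s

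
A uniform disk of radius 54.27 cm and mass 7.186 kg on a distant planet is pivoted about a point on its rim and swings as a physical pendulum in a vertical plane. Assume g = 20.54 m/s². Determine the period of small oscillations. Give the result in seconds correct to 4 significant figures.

I_cm = ½mr² = 1.0582 kg·m². The pivot is at distance d = 0.5427 m from the centre of mass.
By the parallel-axis theorem, I = I_cm + md² = 1.0582 + 2.1164 = 3.1747 kg·m².
T = 2π√(I/(mgd)) = 2π√(3.1747/(7.186 × 20.54 × 0.5427)) = 1.251 s.

1.251 s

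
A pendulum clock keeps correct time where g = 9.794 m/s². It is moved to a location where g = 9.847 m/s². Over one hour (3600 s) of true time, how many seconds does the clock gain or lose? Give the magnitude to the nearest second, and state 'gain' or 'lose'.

The clock's period scales as T ∝ 1/√g, so T'/T = √(9.794/9.847) = 0.997305.
In 3600 s of true time the clock registers 3600/0.997305 = 3609.7 s, so it gains 10 s.

gain 10 s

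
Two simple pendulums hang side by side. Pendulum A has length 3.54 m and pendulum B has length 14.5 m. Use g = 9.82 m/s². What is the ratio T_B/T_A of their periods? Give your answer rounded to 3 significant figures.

T ∝ √L, so T_B/T_A = √(L_B/L_A) = √(14.5/3.54) = 2.02.

2.02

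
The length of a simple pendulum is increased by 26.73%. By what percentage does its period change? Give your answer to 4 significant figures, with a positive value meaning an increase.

12.57%

T ∝ √L, so T'/T = √(1.2673) = 1.1257.
Percentage change in T = (1.1257 − 1) × 100% = 12.57%.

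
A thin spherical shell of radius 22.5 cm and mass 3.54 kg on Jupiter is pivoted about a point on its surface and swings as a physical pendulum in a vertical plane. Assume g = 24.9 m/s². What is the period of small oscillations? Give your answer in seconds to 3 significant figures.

0.771 s

I_cm = (2/3)mr² = 0.1195 kg·m². The pivot is at distance d = 0.225 m from the centre of mass.
By the parallel-axis theorem, I = I_cm + md² = 0.1195 + 0.1792 = 0.2987 kg·m².
T = 2π√(I/(mgd)) = 2π√(0.2987/(3.54 × 24.9 × 0.225)) = 0.771 s.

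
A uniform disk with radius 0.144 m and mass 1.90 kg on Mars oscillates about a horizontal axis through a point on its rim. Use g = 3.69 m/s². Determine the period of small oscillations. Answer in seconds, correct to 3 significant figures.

1.52 s

I_cm = ½mr² = 0.01970 kg·m². The pivot is at distance d = 0.144 m from the centre of mass.
By the parallel-axis theorem, I = I_cm + md² = 0.01970 + 0.03940 = 0.05910 kg·m².
T = 2π√(I/(mgd)) = 2π√(0.05910/(1.90 × 3.69 × 0.144)) = 1.52 s.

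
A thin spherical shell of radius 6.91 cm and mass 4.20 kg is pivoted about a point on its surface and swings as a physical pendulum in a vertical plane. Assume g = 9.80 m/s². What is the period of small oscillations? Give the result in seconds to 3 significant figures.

I_cm = (2/3)mr² = 0.01337 kg·m². The pivot is at distance d = 0.0691 m from the centre of mass.
By the parallel-axis theorem, I = I_cm + md² = 0.01337 + 0.02005 = 0.03342 kg·m².
T = 2π√(I/(mgd)) = 2π√(0.03342/(4.20 × 9.80 × 0.0691)) = 0.681 s.

0.681 s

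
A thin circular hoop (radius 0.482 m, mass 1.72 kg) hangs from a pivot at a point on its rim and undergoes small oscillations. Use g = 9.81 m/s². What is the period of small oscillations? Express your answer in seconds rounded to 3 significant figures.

I_cm = mr² = 0.3996 kg·m². The pivot is at distance d = 0.482 m from the centre of mass.
By the parallel-axis theorem, I = I_cm + md² = 0.3996 + 0.3996 = 0.7992 kg·m².
T = 2π√(I/(mgd)) = 2π√(0.7992/(1.72 × 9.81 × 0.482)) = 1.97 s.

1.97 s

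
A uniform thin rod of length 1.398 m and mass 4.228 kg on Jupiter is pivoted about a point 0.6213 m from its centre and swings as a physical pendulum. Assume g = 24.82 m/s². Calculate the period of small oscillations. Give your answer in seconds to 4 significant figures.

For a physical pendulum T = 2π√(I/(mgd)), with d = 0.62130 m from pivot to centre of mass.
I_cm = mL²/12 = 4.228 × 1.398²/12 = 0.68860 kg·m²; I = I_cm + md² = 0.68860 + 4.228 × 0.62130² = 2.3207 kg·m².
T = 2π√(2.3207/(4.228 × 24.82 × 0.62130)) = 1.185 s.

1.185 s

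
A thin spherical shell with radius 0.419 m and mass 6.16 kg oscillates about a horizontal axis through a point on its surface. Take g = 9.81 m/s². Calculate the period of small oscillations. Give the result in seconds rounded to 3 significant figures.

I_cm = (2/3)mr² = 0.7210 kg·m². The pivot is at distance d = 0.419 m from the centre of mass.
By the parallel-axis theorem, I = I_cm + md² = 0.7210 + 1.081 = 1.802 kg·m².
T = 2π√(I/(mgd)) = 2π√(1.802/(6.16 × 9.81 × 0.419)) = 1.68 s.

1.68 s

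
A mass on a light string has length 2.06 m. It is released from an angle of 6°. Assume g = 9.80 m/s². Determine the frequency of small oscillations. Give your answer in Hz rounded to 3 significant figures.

T = 2π√(L/g) = 2π√(2.06/9.80) = 2.881 s, so f = 1/T = 0.347 Hz.

0.347 Hz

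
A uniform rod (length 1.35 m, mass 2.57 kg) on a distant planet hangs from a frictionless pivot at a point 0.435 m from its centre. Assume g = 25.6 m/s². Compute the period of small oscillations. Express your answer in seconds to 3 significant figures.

1.10 s

For a physical pendulum T = 2π√(I/(mgd)), with d = 0.4350 m from pivot to centre of mass.
I_cm = mL²/12 = 2.57 × 1.35²/12 = 0.3903 kg·m²; I = I_cm + md² = 0.3903 + 2.57 × 0.4350² = 0.8766 kg·m².
T = 2π√(0.8766/(2.57 × 25.6 × 0.4350)) = 1.10 s.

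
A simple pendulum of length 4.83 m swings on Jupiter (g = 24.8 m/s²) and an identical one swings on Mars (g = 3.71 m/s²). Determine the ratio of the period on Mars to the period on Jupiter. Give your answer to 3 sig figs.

T ∝ 1/√g, so T₂/T₁ = √(g₁/g₂) = √(24.8/3.71) = 2.59.

2.59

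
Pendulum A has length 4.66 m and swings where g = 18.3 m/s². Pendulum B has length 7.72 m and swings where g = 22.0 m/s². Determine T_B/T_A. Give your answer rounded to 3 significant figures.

T = 2π√(L/g), so T_B/T_A = √((L_B/g_B)/(L_A/g_A)) = √((7.72/22.0)/(4.66/18.3)) = 1.17.

1.17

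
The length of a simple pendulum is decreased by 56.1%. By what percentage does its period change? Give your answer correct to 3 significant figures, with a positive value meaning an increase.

-33.7%

T ∝ √L, so T'/T = √(0.4390) = 0.6626.
Percentage change in T = (0.6626 − 1) × 100% = -33.7%.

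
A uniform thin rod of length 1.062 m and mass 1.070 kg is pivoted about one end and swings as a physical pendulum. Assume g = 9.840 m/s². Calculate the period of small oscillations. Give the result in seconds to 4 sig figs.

For a physical pendulum T = 2π√(I/(mgd)), with d = 0.53100 m from pivot to centre of mass.
I_cm = mL²/12 = 1.070 × 1.062²/12 = 0.10057 kg·m²; I = I_cm + md² = 0.10057 + 1.070 × 0.53100² = 0.40226 kg·m².
T = 2π√(0.40226/(1.070 × 9.840 × 0.53100)) = 1.685 s.

1.685 s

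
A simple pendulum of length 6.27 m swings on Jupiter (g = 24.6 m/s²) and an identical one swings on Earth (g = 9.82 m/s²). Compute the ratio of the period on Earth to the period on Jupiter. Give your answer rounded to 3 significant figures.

T ∝ 1/√g, so T₂/T₁ = √(g₁/g₂) = √(24.6/9.82) = 1.58.

1.58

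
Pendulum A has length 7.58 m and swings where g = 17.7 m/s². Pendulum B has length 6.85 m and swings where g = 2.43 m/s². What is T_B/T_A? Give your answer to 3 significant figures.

2.57

T = 2π√(L/g), so T_B/T_A = √((L_B/g_B)/(L_A/g_A)) = √((6.85/2.43)/(7.58/17.7)) = 2.57.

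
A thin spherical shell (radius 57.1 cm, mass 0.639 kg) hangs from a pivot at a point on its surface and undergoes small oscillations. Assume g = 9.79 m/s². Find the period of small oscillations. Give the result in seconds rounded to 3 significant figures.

1.96 s

I_cm = (2/3)mr² = 0.1389 kg·m². The pivot is at distance d = 0.571 m from the centre of mass.
By the parallel-axis theorem, I = I_cm + md² = 0.1389 + 0.2083 = 0.3472 kg·m².
T = 2π√(I/(mgd)) = 2π√(0.3472/(0.639 × 9.79 × 0.571)) = 1.96 s.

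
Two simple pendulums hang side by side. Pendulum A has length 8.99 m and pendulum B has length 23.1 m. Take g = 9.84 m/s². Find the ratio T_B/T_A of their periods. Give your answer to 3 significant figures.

T ∝ √L, so T_B/T_A = √(L_B/L_A) = √(23.1/8.99) = 1.60.

1.60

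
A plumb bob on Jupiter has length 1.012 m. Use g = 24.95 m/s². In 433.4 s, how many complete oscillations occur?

342

T = 2π√(L/g) = 2π√(1.012/24.95) = 1.2654 s.
Number of complete oscillations = ⌊433.4/1.2654⌋ = ⌊342.49⌋ = 342.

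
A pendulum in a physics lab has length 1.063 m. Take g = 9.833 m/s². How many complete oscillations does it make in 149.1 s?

T = 2π√(L/g) = 2π√(1.063/9.833) = 2.0659 s.
Number of complete oscillations = ⌊149.1/2.0659⌋ = ⌊72.173⌋ = 72.

72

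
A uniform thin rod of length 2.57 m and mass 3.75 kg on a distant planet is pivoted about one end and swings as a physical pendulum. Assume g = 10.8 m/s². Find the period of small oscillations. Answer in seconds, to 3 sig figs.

2.50 s

For a physical pendulum T = 2π√(I/(mgd)), with d = 1.285 m from pivot to centre of mass.
I_cm = mL²/12 = 3.75 × 2.57²/12 = 2.064 kg·m²; I = I_cm + md² = 2.064 + 3.75 × 1.285² = 8.256 kg·m².
T = 2π√(8.256/(3.75 × 10.8 × 1.285)) = 2.50 s.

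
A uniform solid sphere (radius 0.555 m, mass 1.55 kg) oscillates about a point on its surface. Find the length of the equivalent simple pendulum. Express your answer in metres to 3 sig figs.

The equivalent simple-pendulum length is L_eq = I/(md), where I is about the pivot and d = 0.5550 m.
I_cm = (2/5)mR² = 0.1910 kg·m², so I = I_cm + md² = 0.1910 + 0.4774 = 0.6684 kg·m².
L_eq = 0.6684/(1.55 × 0.5550) = 0.777 m.

0.777 m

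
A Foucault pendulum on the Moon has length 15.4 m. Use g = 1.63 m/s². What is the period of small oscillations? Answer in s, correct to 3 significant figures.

19.3 s

T = 2π√(L/g) = 2π√(15.4/1.63) = 2π × 3.074 = 19.3 s.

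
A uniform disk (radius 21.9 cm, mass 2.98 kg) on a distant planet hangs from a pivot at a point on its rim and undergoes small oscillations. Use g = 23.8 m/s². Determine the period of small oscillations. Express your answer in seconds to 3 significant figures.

I_cm = ½mr² = 0.07146 kg·m². The pivot is at distance d = 0.219 m from the centre of mass.
By the parallel-axis theorem, I = I_cm + md² = 0.07146 + 0.1429 = 0.2144 kg·m².
T = 2π√(I/(mgd)) = 2π√(0.2144/(2.98 × 23.8 × 0.219)) = 0.738 s.

0.738 s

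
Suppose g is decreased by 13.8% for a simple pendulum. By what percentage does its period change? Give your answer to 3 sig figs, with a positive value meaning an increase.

7.71%

T ∝ 1/√g, so T'/T = 1/√(0.8620) = 1.077.
Percentage change in T = (1.077 − 1) × 100% = 7.71%.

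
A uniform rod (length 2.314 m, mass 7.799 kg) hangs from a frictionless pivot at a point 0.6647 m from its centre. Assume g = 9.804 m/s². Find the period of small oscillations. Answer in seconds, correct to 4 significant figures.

2.319 s

For a physical pendulum T = 2π√(I/(mgd)), with d = 0.66470 m from pivot to centre of mass.
I_cm = mL²/12 = 7.799 × 2.314²/12 = 3.4800 kg·m²; I = I_cm + md² = 3.4800 + 7.799 × 0.66470² = 6.9258 kg·m².
T = 2π√(6.9258/(7.799 × 9.804 × 0.66470)) = 2.319 s.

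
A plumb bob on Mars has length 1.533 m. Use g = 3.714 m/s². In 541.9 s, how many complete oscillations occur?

134

T = 2π√(L/g) = 2π√(1.533/3.714) = 4.0367 s.
Number of complete oscillations = ⌊541.9/4.0367⌋ = ⌊134.24⌋ = 134.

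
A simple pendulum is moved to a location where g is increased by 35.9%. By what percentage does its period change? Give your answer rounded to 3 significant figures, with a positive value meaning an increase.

-14.2%

T ∝ 1/√g, so T'/T = 1/√(1.359) = 0.8578.
Percentage change in T = (0.8578 − 1) × 100% = -14.2%.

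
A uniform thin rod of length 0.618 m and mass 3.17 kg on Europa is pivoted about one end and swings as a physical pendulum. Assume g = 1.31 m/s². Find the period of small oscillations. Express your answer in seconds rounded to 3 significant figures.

For a physical pendulum T = 2π√(I/(mgd)), with d = 0.3090 m from pivot to centre of mass.
I_cm = mL²/12 = 3.17 × 0.618²/12 = 0.1009 kg·m²; I = I_cm + md² = 0.1009 + 3.17 × 0.3090² = 0.4036 kg·m².
T = 2π√(0.4036/(3.17 × 1.31 × 0.3090)) = 3.52 s.

3.52 s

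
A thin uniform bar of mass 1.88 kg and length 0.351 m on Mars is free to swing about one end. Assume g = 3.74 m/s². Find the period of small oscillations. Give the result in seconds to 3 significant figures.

For a physical pendulum T = 2π√(I/(mgd)), with d = 0.1755 m from pivot to centre of mass.
I_cm = mL²/12 = 1.88 × 0.351²/12 = 0.01930 kg·m²; I = I_cm + md² = 0.01930 + 1.88 × 0.1755² = 0.07721 kg·m².
T = 2π√(0.07721/(1.88 × 3.74 × 0.1755)) = 1.57 s.

1.57 s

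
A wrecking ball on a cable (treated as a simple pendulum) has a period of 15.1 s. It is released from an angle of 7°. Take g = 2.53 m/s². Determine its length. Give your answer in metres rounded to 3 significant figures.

14.6 m

From T = 2π√(L/g), L = gT²/(4π²) = 2.53 × 15.10²/(4π²) = 14.6 m.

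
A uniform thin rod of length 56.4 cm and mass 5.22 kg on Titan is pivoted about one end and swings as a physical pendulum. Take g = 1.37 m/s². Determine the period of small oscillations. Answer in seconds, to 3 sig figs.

For a physical pendulum T = 2π√(I/(mgd)), with d = 0.2820 m from pivot to centre of mass.
I_cm = mL²/12 = 5.22 × 0.564²/12 = 0.1384 kg·m²; I = I_cm + md² = 0.1384 + 5.22 × 0.2820² = 0.5535 kg·m².
T = 2π√(0.5535/(5.22 × 1.37 × 0.2820)) = 3.29 s.

3.29 s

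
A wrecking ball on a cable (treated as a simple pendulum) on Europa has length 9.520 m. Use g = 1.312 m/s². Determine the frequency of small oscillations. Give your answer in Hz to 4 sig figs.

0.05908 Hz

T = 2π√(L/g) = 2π√(9.520/1.312) = 16.925 s, so f = 1/T = 0.05908 Hz.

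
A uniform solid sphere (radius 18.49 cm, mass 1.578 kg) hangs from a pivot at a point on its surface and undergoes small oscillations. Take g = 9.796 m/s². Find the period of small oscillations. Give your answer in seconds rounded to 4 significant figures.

I_cm = (2/5)mr² = 0.021579 kg·m². The pivot is at distance d = 0.1849 m from the centre of mass.
By the parallel-axis theorem, I = I_cm + md² = 0.021579 + 0.053949 = 0.075528 kg·m².
T = 2π√(I/(mgd)) = 2π√(0.075528/(1.578 × 9.796 × 0.1849)) = 1.021 s.

1.021 s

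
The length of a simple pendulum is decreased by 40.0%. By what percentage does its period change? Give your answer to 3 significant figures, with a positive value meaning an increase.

T ∝ √L, so T'/T = √(0.6000) = 0.7746.
Percentage change in T = (0.7746 − 1) × 100% = -22.5%.

-22.5%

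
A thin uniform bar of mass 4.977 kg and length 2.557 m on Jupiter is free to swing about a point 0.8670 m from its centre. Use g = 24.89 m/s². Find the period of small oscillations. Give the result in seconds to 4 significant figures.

1.540 s

For a physical pendulum T = 2π√(I/(mgd)), with d = 0.86700 m from pivot to centre of mass.
I_cm = mL²/12 = 4.977 × 2.557²/12 = 2.7117 kg·m²; I = I_cm + md² = 2.7117 + 4.977 × 0.86700² = 6.4529 kg·m².
T = 2π√(6.4529/(4.977 × 24.89 × 0.86700)) = 1.540 s.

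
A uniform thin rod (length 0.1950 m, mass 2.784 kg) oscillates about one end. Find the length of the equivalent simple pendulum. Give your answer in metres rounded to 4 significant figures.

0.1300 m

The equivalent simple-pendulum length is L_eq = I/(md), where I is about the pivot and d = 0.097500 m.
I_cm = (1/12)mL² = 0.0088218 kg·m², so I = I_cm + md² = 0.0088218 + 0.026465 = 0.035287 kg·m².
L_eq = 0.035287/(2.784 × 0.097500) = 0.1300 m.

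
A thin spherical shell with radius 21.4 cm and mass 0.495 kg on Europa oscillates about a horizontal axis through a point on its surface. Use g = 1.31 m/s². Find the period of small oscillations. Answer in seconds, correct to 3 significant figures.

3.28 s

I_cm = (2/3)mr² = 0.01511 kg·m². The pivot is at distance d = 0.214 m from the centre of mass.
By the parallel-axis theorem, I = I_cm + md² = 0.01511 + 0.02267 = 0.03778 kg·m².
T = 2π√(I/(mgd)) = 2π√(0.03778/(0.495 × 1.31 × 0.214)) = 3.28 s.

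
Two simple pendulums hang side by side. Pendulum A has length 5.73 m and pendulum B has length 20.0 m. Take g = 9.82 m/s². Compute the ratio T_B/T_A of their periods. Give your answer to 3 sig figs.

1.87

T ∝ √L, so T_B/T_A = √(L_B/L_A) = √(20.0/5.73) = 1.87.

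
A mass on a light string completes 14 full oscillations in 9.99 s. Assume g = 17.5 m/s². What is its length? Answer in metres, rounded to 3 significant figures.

T = 9.99/14 = 0.7136 s.
From T = 2π√(L/g), L = gT²/(4π²) = 17.5 × 0.7136²/(4π²) = 0.226 m.

0.226 m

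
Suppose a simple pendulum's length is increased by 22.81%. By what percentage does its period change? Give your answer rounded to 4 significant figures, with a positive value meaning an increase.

T ∝ √L, so T'/T = √(1.2281) = 1.1082.
Percentage change in T = (1.1082 − 1) × 100% = 10.82%.

10.82%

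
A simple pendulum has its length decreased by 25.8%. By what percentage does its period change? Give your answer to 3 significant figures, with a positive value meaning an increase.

-13.9%

T ∝ √L, so T'/T = √(0.7420) = 0.8614.
Percentage change in T = (0.8614 − 1) × 100% = -13.9%.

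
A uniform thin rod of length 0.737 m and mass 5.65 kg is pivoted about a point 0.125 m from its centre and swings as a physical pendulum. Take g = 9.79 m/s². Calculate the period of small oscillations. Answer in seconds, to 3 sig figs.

For a physical pendulum T = 2π√(I/(mgd)), with d = 0.1250 m from pivot to centre of mass.
I_cm = mL²/12 = 5.65 × 0.737²/12 = 0.2557 kg·m²; I = I_cm + md² = 0.2557 + 5.65 × 0.1250² = 0.3440 kg·m².
T = 2π√(0.3440/(5.65 × 9.79 × 0.1250)) = 1.40 s.

1.40 s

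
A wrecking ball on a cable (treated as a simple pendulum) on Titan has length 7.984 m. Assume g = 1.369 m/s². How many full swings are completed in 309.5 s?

20

T = 2π√(L/g) = 2π√(7.984/1.369) = 15.174 s.
Number of complete oscillations = ⌊309.5/15.174⌋ = ⌊20.397⌋ = 20.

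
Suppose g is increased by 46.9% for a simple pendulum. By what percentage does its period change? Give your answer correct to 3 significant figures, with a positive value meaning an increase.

T ∝ 1/√g, so T'/T = 1/√(1.469) = 0.8251.
Percentage change in T = (0.8251 − 1) × 100% = -17.5%.

-17.5%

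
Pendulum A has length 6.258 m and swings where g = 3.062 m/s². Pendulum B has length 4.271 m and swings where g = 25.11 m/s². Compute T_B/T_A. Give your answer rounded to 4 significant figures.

T = 2π√(L/g), so T_B/T_A = √((L_B/g_B)/(L_A/g_A)) = √((4.271/25.11)/(6.258/3.062)) = 0.2885.

0.2885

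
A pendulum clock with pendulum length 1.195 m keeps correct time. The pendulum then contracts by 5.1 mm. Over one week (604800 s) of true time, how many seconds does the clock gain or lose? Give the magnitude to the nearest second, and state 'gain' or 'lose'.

T ∝ √L, so T'/T = √(1.18990/1.195) = 0.997864.
In 604800 s of true time the clock registers 604800/0.997864 = 606094.7 s, so it gains 1295 s.

gain 1295 s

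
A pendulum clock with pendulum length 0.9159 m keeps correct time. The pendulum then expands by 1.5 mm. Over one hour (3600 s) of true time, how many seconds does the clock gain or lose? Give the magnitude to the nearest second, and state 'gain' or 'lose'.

T ∝ √L, so T'/T = √(0.91740/0.9159) = 1.00082.
In 3600 s of true time the clock registers 3600/1.00082 = 3597.1 s, so it loses 3 s.

lose 3 s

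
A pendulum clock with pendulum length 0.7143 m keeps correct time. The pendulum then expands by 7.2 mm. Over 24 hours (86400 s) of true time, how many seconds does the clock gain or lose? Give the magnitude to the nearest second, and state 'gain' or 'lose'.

lose 432 s

T ∝ √L, so T'/T = √(0.72150/0.7143) = 1.00503.
In 86400 s of true time the clock registers 86400/1.00503 = 85967.8 s, so it loses 432 s.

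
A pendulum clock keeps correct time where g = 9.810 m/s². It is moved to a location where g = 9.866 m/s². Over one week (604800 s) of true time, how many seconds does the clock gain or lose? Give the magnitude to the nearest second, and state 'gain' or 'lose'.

The clock's period scales as T ∝ 1/√g, so T'/T = √(9.810/9.866) = 0.997158.
In 604800 s of true time the clock registers 604800/0.997158 = 606523.8 s, so it gains 1724 s.

gain 1724 s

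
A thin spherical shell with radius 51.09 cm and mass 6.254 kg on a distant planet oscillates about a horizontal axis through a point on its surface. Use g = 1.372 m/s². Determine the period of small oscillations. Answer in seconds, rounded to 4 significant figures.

I_cm = (2/3)mr² = 1.0883 kg·m². The pivot is at distance d = 0.5109 m from the centre of mass.
By the parallel-axis theorem, I = I_cm + md² = 1.0883 + 1.6324 = 2.7207 kg·m².
T = 2π√(I/(mgd)) = 2π√(2.7207/(6.254 × 1.372 × 0.5109)) = 4.950 s.

4.950 s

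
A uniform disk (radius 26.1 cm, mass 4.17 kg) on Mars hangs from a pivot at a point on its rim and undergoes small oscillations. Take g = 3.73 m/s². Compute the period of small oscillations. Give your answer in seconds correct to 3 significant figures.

I_cm = ½mr² = 0.1420 kg·m². The pivot is at distance d = 0.261 m from the centre of mass.
By the parallel-axis theorem, I = I_cm + md² = 0.1420 + 0.2841 = 0.4261 kg·m².
T = 2π√(I/(mgd)) = 2π√(0.4261/(4.17 × 3.73 × 0.261)) = 2.04 s.

2.04 s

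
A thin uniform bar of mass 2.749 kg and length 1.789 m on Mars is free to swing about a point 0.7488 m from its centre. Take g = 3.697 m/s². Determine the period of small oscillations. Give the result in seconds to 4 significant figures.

For a physical pendulum T = 2π√(I/(mgd)), with d = 0.74880 m from pivot to centre of mass.
I_cm = mL²/12 = 2.749 × 1.789²/12 = 0.73319 kg·m²; I = I_cm + md² = 0.73319 + 2.749 × 0.74880² = 2.2746 kg·m².
T = 2π√(2.2746/(2.749 × 3.697 × 0.74880)) = 3.435 s.

3.435 s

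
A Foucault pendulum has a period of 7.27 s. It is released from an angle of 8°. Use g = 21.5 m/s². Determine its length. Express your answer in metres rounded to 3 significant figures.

From T = 2π√(L/g), L = gT²/(4π²) = 21.5 × 7.270²/(4π²) = 28.8 m.

28.8 m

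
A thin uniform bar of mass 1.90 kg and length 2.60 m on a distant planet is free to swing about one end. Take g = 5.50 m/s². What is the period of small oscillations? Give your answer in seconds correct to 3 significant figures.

3.53 s

For a physical pendulum T = 2π√(I/(mgd)), with d = 1.300 m from pivot to centre of mass.
I_cm = mL²/12 = 1.90 × 2.60²/12 = 1.070 kg·m²; I = I_cm + md² = 1.070 + 1.90 × 1.300² = 4.281 kg·m².
T = 2π√(4.281/(1.90 × 5.50 × 1.300)) = 3.53 s.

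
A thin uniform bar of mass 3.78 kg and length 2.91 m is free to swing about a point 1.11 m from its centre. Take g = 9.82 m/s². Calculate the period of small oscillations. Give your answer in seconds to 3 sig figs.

For a physical pendulum T = 2π√(I/(mgd)), with d = 1.110 m from pivot to centre of mass.
I_cm = mL²/12 = 3.78 × 2.91²/12 = 2.667 kg·m²; I = I_cm + md² = 2.667 + 3.78 × 1.110² = 7.325 kg·m².
T = 2π√(7.325/(3.78 × 9.82 × 1.110)) = 2.65 s.

2.65 s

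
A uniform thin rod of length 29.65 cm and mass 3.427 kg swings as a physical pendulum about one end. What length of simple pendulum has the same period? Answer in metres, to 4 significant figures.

The equivalent simple-pendulum length is L_eq = I/(md), where I is about the pivot and d = 0.14825 m.
I_cm = (1/12)mL² = 0.025106 kg·m², so I = I_cm + md² = 0.025106 + 0.075319 = 0.10043 kg·m².
L_eq = 0.10043/(3.427 × 0.14825) = 0.1977 m.

0.1977 m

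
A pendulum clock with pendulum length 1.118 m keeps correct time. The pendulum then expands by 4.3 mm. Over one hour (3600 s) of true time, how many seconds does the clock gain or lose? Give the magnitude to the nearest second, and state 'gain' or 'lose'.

lose 7 s

T ∝ √L, so T'/T = √(1.12230/1.118) = 1.00192.
In 3600 s of true time the clock registers 3600/1.00192 = 3593.1 s, so it loses 7 s.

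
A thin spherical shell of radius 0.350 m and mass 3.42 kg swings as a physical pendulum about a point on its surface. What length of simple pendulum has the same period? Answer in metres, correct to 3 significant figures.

The equivalent simple-pendulum length is L_eq = I/(md), where I is about the pivot and d = 0.3500 m.
I_cm = (2/3)mR² = 0.2793 kg·m², so I = I_cm + md² = 0.2793 + 0.4189 = 0.6982 kg·m².
L_eq = 0.6982/(3.42 × 0.3500) = 0.583 m.

0.583 m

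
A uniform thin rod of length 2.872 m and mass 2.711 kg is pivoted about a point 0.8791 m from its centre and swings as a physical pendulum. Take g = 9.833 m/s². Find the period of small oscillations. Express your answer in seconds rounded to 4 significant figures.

For a physical pendulum T = 2π√(I/(mgd)), with d = 0.87910 m from pivot to centre of mass.
I_cm = mL²/12 = 2.711 × 2.872²/12 = 1.8634 kg·m²; I = I_cm + md² = 1.8634 + 2.711 × 0.87910² = 3.9586 kg·m².
T = 2π√(3.9586/(2.711 × 9.833 × 0.87910)) = 2.582 s.

2.582 s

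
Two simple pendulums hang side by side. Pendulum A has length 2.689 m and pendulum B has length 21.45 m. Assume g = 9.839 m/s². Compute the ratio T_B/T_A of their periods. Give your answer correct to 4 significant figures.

T ∝ √L, so T_B/T_A = √(L_B/L_A) = √(21.45/2.689) = 2.824.

2.824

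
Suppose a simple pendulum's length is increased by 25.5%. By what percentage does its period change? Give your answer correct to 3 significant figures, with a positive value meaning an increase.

12.0%

T ∝ √L, so T'/T = √(1.255) = 1.120.
Percentage change in T = (1.120 − 1) × 100% = 12.0%.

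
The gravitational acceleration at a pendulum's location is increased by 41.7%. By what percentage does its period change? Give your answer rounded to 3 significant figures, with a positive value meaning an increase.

-16.0%

T ∝ 1/√g, so T'/T = 1/√(1.417) = 0.8401.
Percentage change in T = (0.8401 − 1) × 100% = -16.0%.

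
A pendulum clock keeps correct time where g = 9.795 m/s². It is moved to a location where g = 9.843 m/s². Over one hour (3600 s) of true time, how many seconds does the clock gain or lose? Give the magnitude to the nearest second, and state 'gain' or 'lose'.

gain 9 s

The clock's period scales as T ∝ 1/√g, so T'/T = √(9.795/9.843) = 0.997559.
In 3600 s of true time the clock registers 3600/0.997559 = 3608.8 s, so it gains 9 s.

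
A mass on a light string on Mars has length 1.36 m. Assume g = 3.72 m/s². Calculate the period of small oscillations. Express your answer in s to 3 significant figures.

3.80 s

T = 2π√(L/g) = 2π√(1.36/3.72) = 2π × 0.6046 = 3.80 s.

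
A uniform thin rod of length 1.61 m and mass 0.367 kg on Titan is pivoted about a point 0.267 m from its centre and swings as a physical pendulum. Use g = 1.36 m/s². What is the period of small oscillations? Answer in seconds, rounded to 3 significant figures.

For a physical pendulum T = 2π√(I/(mgd)), with d = 0.2670 m from pivot to centre of mass.
I_cm = mL²/12 = 0.367 × 1.61²/12 = 0.07928 kg·m²; I = I_cm + md² = 0.07928 + 0.367 × 0.2670² = 0.1054 kg·m².
T = 2π√(0.1054/(0.367 × 1.36 × 0.2670)) = 5.59 s.

5.59 s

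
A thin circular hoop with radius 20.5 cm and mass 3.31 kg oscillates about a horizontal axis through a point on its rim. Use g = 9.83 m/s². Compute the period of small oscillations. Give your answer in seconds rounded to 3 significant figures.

I_cm = mr² = 0.1391 kg·m². The pivot is at distance d = 0.205 m from the centre of mass.
By the parallel-axis theorem, I = I_cm + md² = 0.1391 + 0.1391 = 0.2782 kg·m².
T = 2π√(I/(mgd)) = 2π√(0.2782/(3.31 × 9.83 × 0.205)) = 1.28 s.

1.28 s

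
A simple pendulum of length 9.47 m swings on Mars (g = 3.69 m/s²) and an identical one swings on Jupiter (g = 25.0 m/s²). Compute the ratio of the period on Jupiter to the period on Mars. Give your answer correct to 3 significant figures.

0.384

T ∝ 1/√g, so T₂/T₁ = √(g₁/g₂) = √(3.69/25.0) = 0.384.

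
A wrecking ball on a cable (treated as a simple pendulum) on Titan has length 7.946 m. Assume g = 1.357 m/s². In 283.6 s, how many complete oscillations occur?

T = 2π√(L/g) = 2π√(7.946/1.357) = 15.204 s.
Number of complete oscillations = ⌊283.6/15.204⌋ = ⌊18.653⌋ = 18.

18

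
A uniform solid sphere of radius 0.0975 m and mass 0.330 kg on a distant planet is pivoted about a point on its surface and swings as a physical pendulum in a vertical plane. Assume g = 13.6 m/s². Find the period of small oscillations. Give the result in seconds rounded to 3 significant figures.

I_cm = (2/5)mr² = 0.001255 kg·m². The pivot is at distance d = 0.0975 m from the centre of mass.
By the parallel-axis theorem, I = I_cm + md² = 0.001255 + 0.003137 = 0.004392 kg·m².
T = 2π√(I/(mgd)) = 2π√(0.004392/(0.330 × 13.6 × 0.0975)) = 0.629 s.

0.629 s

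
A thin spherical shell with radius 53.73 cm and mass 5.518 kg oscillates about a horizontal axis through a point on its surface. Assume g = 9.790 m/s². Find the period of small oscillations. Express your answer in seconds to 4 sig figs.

I_cm = (2/3)mr² = 1.0620 kg·m². The pivot is at distance d = 0.5373 m from the centre of mass.
By the parallel-axis theorem, I = I_cm + md² = 1.0620 + 1.5930 = 2.6550 kg·m².
T = 2π√(I/(mgd)) = 2π√(2.6550/(5.518 × 9.790 × 0.5373)) = 1.900 s.

1.900 s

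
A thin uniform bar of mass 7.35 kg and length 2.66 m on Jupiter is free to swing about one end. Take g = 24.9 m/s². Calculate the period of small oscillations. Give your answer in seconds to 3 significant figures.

For a physical pendulum T = 2π√(I/(mgd)), with d = 1.330 m from pivot to centre of mass.
I_cm = mL²/12 = 7.35 × 2.66²/12 = 4.334 kg·m²; I = I_cm + md² = 4.334 + 7.35 × 1.330² = 17.34 kg·m².
T = 2π√(17.34/(7.35 × 24.9 × 1.330)) = 1.68 s.

1.68 s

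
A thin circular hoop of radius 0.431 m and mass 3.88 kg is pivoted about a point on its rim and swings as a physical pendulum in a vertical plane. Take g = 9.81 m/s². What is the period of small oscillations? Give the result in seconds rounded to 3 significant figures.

1.86 s

I_cm = mr² = 0.7208 kg·m². The pivot is at distance d = 0.431 m from the centre of mass.
By the parallel-axis theorem, I = I_cm + md² = 0.7208 + 0.7208 = 1.442 kg·m².
T = 2π√(I/(mgd)) = 2π√(1.442/(3.88 × 9.81 × 0.431)) = 1.86 s.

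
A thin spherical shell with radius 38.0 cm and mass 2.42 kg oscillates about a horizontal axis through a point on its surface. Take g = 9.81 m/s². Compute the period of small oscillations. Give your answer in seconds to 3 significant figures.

1.60 s

I_cm = (2/3)mr² = 0.2330 kg·m². The pivot is at distance d = 0.380 m from the centre of mass.
By the parallel-axis theorem, I = I_cm + md² = 0.2330 + 0.3494 = 0.5824 kg·m².
T = 2π√(I/(mgd)) = 2π√(0.5824/(2.42 × 9.81 × 0.380)) = 1.60 s.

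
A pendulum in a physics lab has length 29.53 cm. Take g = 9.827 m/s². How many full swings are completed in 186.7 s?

171

T = 2π√(L/g) = 2π√(0.2953/9.827) = 1.0892 s.
Number of complete oscillations = ⌊186.7/1.0892⌋ = ⌊171.41⌋ = 171.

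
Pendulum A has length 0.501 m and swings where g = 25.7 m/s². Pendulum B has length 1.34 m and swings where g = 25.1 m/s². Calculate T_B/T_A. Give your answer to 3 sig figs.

T = 2π√(L/g), so T_B/T_A = √((L_B/g_B)/(L_A/g_A)) = √((1.34/25.1)/(0.501/25.7)) = 1.65.

1.65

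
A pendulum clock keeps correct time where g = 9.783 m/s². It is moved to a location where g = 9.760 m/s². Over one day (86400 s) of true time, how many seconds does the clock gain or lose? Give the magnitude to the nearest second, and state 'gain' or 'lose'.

lose 102 s

The clock's period scales as T ∝ 1/√g, so T'/T = √(9.783/9.760) = 1.00118.
In 86400 s of true time the clock registers 86400/1.00118 = 86298.4 s, so it loses 102 s.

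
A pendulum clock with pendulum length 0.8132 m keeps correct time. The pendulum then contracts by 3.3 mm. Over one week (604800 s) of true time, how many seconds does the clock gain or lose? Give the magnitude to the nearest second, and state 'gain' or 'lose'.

T ∝ √L, so T'/T = √(0.80990/0.8132) = 0.997969.
In 604800 s of true time the clock registers 604800/0.997969 = 606030.9 s, so it gains 1231 s.

gain 1231 s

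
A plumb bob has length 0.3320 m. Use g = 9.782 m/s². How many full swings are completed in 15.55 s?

T = 2π√(L/g) = 2π√(0.3320/9.782) = 1.1575 s.
Number of complete oscillations = ⌊15.55/1.1575⌋ = ⌊13.434⌋ = 13.

13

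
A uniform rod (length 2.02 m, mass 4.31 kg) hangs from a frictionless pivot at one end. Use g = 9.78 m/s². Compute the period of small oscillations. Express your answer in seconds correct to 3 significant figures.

2.33 s

For a physical pendulum T = 2π√(I/(mgd)), with d = 1.010 m from pivot to centre of mass.
I_cm = mL²/12 = 4.31 × 2.02²/12 = 1.466 kg·m²; I = I_cm + md² = 1.466 + 4.31 × 1.010² = 5.862 kg·m².
T = 2π√(5.862/(4.31 × 9.78 × 1.010)) = 2.33 s.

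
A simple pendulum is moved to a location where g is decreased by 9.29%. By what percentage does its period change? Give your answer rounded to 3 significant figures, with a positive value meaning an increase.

5.00%

T ∝ 1/√g, so T'/T = 1/√(0.9071) = 1.050.
Percentage change in T = (1.050 − 1) × 100% = 5.00%.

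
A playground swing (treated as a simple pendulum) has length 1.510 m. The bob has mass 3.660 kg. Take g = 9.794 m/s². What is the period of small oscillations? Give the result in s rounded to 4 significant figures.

T = 2π√(L/g) = 2π√(1.510/9.794) = 2π × 0.39265 = 2.467 s.

2.467 s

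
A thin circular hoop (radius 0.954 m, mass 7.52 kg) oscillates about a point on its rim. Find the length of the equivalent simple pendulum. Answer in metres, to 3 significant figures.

1.91 m

The equivalent simple-pendulum length is L_eq = I/(md), where I is about the pivot and d = 0.9540 m.
I_cm = mR² = 6.844 kg·m², so I = I_cm + md² = 6.844 + 6.844 = 13.69 kg·m².
L_eq = 13.69/(7.52 × 0.9540) = 1.91 m.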